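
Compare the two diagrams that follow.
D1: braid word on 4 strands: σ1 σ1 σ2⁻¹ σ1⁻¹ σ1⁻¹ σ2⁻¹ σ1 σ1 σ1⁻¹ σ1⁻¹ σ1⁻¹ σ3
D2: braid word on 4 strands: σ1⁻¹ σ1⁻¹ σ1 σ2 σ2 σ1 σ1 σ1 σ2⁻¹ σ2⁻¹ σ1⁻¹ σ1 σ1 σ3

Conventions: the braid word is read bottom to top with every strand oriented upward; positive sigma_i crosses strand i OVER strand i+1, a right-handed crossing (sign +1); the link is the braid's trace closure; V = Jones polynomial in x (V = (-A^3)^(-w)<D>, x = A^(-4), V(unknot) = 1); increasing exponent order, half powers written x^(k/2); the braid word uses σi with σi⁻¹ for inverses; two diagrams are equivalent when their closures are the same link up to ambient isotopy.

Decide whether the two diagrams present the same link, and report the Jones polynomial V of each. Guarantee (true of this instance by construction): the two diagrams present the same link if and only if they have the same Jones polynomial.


equivalent: no
V(D1) = -x^(-9/2) - x^(-5/2) + x^(-3/2) - x^(-1/2)  (w -2, c 12, <D> = -A^-4 + 1 - A^4 - A^12)
D2 (bracket A^-6 - A^2 - A^6 - A^10; 14 crossings at w = +4): V = -x^(1/2) - x^(3/2) - x^(5/2) + x^(9/2)
why: V(x) takes 2 values over 2 diagrams, fixing the grouping


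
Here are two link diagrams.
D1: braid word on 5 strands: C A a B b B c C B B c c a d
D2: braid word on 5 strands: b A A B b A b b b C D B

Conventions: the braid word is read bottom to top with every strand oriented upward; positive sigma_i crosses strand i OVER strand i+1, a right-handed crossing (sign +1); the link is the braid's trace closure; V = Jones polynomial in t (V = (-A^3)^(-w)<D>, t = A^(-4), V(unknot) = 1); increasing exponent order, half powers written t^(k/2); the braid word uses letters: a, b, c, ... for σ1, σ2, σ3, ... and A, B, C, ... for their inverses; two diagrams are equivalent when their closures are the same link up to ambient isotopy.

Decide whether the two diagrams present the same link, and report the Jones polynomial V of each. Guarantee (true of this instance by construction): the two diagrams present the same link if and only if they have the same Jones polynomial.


equivalent: no
D1 (bracket A^4 + A^12 - A^16; 14 crossings at w = 0): V = -t^-4 + t^-3 + t^-1
V(D2) = -t^-3 + t^-2 - t^-1 + 3 - t + t^2 - t^3  (w -2, c 12, <D> = -A^-18 + A^-14 - A^-10 + 3A^-6 - A^-2 + A^2 - A^6)
key observation: 2 classes among 2 diagrams; unequal V(t) rules out equality


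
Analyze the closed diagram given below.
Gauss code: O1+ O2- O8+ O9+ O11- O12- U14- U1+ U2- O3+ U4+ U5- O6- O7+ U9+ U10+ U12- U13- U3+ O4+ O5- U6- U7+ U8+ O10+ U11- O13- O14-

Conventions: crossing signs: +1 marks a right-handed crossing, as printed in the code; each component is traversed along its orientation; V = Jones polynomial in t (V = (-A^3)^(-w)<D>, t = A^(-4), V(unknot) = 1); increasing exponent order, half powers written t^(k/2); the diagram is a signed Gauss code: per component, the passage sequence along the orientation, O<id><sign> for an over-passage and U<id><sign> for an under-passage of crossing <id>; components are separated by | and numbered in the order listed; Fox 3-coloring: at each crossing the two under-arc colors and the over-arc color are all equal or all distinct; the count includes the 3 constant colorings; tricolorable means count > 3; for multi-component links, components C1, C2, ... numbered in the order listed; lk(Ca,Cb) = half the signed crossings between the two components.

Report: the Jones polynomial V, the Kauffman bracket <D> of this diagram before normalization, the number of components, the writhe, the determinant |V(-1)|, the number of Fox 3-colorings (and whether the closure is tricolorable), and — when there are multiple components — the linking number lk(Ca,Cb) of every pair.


V = 1
<D> = 1 (w = 0)
1 component over 14 crossings, w = 0
3 Fox colorings among 3^14, |V(-1)| = 1: not tricolorable
why: |V(-1)| = 1: so not tricolorable, since 3 does not divide 1


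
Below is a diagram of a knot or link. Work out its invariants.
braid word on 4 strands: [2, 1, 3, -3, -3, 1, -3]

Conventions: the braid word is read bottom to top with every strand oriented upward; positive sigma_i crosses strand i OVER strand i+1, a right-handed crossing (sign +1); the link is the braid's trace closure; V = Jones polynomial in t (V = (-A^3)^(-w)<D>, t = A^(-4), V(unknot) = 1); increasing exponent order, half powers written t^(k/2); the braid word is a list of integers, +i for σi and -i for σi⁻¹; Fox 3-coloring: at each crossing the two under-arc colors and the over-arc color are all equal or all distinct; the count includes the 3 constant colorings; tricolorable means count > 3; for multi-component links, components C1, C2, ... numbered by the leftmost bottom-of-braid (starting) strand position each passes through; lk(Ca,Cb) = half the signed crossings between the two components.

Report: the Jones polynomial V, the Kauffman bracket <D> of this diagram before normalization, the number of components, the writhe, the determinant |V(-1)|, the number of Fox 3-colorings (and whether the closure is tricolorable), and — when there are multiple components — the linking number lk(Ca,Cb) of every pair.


V = t^-2 + 2 + t^2
<D> = -A^-5 - 2A^3 - A^11 (w = +1)
3 components over 7 crossings, w = +1
lk(C1,C2): +1
lk(C1,C3) = 0
linking number lk(C2,C3) = -1
3 Fox colorings among 3^7, |V(-1)| = 4: not tricolorable
why: summing lk over 3 pairs gives 0


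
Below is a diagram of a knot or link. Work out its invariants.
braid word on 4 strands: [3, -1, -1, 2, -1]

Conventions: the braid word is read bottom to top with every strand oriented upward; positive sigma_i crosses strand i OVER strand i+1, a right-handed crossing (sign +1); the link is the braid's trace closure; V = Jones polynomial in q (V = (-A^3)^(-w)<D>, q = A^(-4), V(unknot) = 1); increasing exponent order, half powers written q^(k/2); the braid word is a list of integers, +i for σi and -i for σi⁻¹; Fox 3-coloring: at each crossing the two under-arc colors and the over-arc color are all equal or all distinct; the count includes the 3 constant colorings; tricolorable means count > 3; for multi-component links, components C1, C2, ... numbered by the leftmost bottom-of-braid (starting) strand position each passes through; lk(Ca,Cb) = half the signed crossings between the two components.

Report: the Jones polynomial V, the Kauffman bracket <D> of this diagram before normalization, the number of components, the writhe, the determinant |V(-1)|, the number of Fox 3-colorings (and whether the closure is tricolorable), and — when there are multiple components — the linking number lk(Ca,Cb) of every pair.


V(q) = -q^-4 + q^-3 + q^-1
bracket: -A - A^9 + A^13, w = -1
1 component, writhe -1, over 5 crossings
det 3, colorings 9 of 3^5 — tricolorable
observation: V spans 3 powers of q: at least 3 crossings in any diagram


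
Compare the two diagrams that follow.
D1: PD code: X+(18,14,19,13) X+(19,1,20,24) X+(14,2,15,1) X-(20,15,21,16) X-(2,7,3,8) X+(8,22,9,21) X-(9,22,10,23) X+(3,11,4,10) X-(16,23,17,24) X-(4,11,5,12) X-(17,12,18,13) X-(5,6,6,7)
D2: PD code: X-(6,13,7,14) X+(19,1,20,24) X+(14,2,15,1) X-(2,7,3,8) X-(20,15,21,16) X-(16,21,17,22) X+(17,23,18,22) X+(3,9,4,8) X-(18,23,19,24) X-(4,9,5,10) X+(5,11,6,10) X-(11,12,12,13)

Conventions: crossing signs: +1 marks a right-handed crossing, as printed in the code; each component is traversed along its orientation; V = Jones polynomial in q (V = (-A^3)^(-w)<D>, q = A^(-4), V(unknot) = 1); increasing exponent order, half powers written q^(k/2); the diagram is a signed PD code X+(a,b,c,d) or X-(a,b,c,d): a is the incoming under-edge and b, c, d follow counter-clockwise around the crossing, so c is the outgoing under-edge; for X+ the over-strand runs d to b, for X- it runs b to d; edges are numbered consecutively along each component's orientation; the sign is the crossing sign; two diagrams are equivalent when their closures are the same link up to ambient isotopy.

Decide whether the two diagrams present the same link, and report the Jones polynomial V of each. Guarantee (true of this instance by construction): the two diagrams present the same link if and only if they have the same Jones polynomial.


equivalent: yes
V(D1) = 1  (w -2, c 12, <D> = A^-6)
V(D2) = 1  [12 crossings, <D> = A^-6, w = -2]
key observation: from 12 to 12 crossings by R-moves: one link, two diagrams


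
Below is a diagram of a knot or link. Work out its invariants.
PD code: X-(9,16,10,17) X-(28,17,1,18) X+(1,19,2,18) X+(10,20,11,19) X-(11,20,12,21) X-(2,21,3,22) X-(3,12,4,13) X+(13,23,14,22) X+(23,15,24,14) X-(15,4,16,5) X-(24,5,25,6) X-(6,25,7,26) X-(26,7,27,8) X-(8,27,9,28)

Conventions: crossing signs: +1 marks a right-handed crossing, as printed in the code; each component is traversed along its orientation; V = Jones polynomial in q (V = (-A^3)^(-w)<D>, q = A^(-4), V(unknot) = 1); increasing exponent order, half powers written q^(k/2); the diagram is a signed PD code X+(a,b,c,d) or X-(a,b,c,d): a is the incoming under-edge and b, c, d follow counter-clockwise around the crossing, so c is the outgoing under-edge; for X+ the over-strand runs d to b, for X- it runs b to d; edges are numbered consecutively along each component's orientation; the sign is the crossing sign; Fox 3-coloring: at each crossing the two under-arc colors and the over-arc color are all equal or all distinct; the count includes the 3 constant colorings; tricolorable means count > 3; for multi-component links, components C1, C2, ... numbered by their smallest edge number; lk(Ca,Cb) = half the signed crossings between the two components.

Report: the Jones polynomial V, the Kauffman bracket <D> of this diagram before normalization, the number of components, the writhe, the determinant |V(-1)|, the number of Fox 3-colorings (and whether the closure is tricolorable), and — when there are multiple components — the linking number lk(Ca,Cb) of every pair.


Jones polynomial: V(q) = -q^-9 + q^-8 - 2q^-7 + 3q^-6 - 2q^-5 + 2q^-4 - q^-3 + q^-2
<D> = A^-10 - A^-6 + 2A^-2 - 2A^2 + 3A^6 - 2A^10 + A^14 - A^18; writhe -6
components 1, writhe -6 (14 crossings)
3-colorings: 3 of 3^14, det 13 — not tricolorable
note: w = -6 shifts under R1 moves; the (-A^3)^(6) factor cancels that in V


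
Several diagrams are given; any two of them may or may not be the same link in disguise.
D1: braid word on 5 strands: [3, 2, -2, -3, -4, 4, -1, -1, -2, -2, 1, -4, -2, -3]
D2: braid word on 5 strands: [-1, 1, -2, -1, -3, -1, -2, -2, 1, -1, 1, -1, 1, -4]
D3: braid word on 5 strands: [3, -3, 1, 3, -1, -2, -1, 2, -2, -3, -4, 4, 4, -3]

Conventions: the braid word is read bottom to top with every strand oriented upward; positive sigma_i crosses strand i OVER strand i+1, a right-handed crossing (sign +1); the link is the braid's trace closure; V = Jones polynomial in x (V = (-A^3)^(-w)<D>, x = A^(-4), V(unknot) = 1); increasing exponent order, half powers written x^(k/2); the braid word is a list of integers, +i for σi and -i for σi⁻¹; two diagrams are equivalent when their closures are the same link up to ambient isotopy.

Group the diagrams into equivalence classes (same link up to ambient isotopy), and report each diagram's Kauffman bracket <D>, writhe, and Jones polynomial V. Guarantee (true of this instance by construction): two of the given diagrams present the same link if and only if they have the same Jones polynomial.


equivalence classes: {D1, D2} | {D3}
D1 (bracket A^-14 - A^-10 + 2A^-6 - A^-2 + A^2 - A^6; 14 crossings at w = -6): V = -x^-6 + x^-5 - x^-4 + 2x^-3 - x^-2 + x^-1
D2 (bracket A^-14 - A^-10 + 2A^-6 - A^-2 + A^2 - A^6; 14 crossings at w = -6): V = -x^-6 + x^-5 - x^-4 + 2x^-3 - x^-2 + x^-1
V(D3) = 1  [14 crossings, <D> = A^-6, w = -2]
key observation: 2 values of V(x) split the 3 diagrams


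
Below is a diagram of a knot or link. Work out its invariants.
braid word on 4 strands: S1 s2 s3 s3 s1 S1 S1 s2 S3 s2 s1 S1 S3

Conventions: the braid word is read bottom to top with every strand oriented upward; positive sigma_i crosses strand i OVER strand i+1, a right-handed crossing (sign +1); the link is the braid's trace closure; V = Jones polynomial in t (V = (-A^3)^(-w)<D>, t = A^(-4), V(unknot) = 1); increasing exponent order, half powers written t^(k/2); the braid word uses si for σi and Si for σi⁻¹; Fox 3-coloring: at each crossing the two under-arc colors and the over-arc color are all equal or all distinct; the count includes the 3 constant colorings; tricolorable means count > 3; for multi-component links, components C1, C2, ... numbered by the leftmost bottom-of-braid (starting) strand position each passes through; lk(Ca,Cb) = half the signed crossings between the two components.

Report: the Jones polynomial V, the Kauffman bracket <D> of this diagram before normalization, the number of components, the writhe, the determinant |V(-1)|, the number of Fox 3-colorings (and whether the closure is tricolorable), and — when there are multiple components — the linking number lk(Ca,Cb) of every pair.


Jones polynomial: V(t) = t^-2 - 2t^-1 + 3 - 3t + 3t^2 - 2t^3 + 2t^4 - t^5
<D> = A^-17 - 2A^-13 + 2A^-9 - 3A^-5 + 3A^-1 - 3A^3 + 2A^7 - A^11; writhe +1
components 1, writhe +1 (13 crossings)
3-colorings: 3 of 3^13, det 17 — not tricolorable
note: |V(-1)| = 17: so not tricolorable, since 3 does not divide 17


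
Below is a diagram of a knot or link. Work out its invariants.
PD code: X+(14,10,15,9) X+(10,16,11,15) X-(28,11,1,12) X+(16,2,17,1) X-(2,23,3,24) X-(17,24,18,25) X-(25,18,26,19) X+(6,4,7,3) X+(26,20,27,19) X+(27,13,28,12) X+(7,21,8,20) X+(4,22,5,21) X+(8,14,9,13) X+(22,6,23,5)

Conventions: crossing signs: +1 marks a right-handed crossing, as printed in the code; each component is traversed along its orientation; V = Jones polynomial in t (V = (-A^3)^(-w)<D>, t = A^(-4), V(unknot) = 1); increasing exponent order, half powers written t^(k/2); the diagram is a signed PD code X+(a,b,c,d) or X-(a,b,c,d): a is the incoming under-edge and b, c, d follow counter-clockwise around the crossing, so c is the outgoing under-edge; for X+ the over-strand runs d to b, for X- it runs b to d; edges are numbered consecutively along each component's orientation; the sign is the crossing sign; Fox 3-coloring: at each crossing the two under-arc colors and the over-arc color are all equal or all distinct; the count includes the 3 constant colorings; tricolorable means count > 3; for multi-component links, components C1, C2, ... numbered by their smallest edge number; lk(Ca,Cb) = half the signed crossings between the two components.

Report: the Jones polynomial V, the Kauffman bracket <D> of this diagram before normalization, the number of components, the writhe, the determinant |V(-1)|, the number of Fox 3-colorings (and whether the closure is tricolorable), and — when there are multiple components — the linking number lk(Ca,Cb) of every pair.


V = t^2 + 2t^4 - 2t^5 + t^6 - 2t^7 + t^8
<D> = A^-14 - 2A^-10 + A^-6 - 2A^-2 + 2A^2 + A^10 (w = +6)
1 component over 14 crossings, w = +6
27 Fox colorings among 3^14, |V(-1)| = 9: tricolorable
why: V spans 6 powers of t: at least 6 crossings in any diagram


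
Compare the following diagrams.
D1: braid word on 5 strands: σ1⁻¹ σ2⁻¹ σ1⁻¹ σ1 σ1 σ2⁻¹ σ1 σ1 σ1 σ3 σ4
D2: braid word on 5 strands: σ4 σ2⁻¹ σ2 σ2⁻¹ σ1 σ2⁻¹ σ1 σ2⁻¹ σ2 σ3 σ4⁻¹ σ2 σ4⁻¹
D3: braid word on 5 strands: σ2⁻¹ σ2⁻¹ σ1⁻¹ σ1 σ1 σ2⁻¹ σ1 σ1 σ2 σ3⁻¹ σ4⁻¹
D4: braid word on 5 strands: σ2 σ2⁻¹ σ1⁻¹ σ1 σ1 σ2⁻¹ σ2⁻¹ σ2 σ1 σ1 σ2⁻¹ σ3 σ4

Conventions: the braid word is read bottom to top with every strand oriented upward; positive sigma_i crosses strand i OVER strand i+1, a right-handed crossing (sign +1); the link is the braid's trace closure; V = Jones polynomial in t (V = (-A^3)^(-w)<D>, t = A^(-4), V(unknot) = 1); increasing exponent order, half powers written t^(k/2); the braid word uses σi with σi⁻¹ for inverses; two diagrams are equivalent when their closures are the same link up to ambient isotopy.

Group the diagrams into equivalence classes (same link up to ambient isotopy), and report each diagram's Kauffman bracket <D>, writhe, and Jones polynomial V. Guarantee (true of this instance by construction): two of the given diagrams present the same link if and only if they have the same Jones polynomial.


equivalence classes: {D1, D3, D4} | {D2}
D1 (bracket -A^-5 + 2A^-1 - A^3 + 2A^7 - A^11 + A^15; 11 crossings at w = +3): V = -t^(-3/2) + t^(-1/2) - 2t^(1/2) + t^(3/2) - 2t^(5/2) + t^(7/2)
V(D2) = -t^(1/2) - t^(5/2)  [13 crossings, <D> = A^-7 + A, w = +1]
V(D3) = -t^(-3/2) + t^(-1/2) - 2t^(1/2) + t^(3/2) - 2t^(5/2) + t^(7/2)  (w -1, c 11, <D> = -A^-17 + 2A^-13 - A^-9 + 2A^-5 - A^-1 + A^3)
V(D4) = -t^(-3/2) + t^(-1/2) - 2t^(1/2) + t^(3/2) - 2t^(5/2) + t^(7/2)  (w +3, c 13, <D> = -A^-5 + 2A^-1 - A^3 + 2A^7 - A^11 + A^15)
key observation: 2 classes among 4 diagrams; unequal V(t) rules out equality


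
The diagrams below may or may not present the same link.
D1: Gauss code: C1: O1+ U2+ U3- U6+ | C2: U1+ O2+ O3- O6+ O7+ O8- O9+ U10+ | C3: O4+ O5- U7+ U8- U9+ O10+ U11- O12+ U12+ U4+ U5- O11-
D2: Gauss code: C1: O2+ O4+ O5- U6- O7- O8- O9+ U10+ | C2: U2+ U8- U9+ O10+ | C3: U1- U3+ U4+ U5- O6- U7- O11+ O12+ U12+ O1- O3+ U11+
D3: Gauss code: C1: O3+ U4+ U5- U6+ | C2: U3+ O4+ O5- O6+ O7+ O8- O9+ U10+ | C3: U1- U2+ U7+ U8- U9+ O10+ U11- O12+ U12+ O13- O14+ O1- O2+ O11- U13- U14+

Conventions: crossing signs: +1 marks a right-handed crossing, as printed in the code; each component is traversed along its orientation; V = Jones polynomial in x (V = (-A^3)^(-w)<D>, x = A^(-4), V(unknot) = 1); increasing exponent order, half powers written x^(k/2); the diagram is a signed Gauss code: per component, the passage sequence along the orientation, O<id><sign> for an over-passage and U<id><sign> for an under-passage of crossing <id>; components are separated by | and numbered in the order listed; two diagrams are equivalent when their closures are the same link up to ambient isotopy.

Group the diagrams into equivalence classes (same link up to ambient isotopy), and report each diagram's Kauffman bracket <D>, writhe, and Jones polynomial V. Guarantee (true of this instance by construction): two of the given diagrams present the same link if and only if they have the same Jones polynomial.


equivalence classes: {D1, D3} | {D2}
D1 (bracket A^-8 + 2 + A^8; 12 crossings at w = +4): V = x + 2x^3 + x^5
D2 (bracket A^-2 + 2A^6 + A^14; 12 crossings at w = +2): V = x^-2 + 2 + x^2
V(D3) = x + 2x^3 + x^5  [14 crossings, <D> = A^-8 + 2 + A^8, w = +4]
key observation: 2 values of V(x) split the 3 diagrams


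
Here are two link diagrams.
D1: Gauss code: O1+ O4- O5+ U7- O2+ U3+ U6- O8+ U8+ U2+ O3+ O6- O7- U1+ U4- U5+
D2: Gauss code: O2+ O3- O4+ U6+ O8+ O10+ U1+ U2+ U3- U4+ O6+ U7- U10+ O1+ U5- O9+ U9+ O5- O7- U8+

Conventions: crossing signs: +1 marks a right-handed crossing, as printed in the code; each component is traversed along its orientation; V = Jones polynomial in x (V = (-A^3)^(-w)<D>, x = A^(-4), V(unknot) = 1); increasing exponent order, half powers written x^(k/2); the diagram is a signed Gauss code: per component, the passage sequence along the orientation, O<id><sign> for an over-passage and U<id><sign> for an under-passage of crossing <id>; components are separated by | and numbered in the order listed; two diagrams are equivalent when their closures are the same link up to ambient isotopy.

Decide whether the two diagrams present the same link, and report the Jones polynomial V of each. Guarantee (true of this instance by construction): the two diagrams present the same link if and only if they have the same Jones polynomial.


same link: no
V(D1) = 1  [8 crossings, <D> = A^6, w = +2]
V(D2) = x - x^2 + 2x^3 - x^4 + x^5 - x^6  (w +4, c 10, <D> = -A^-12 + A^-8 - A^-4 + 2 - A^4 + A^8)
note: 2 values of V(x) split the 2 diagrams


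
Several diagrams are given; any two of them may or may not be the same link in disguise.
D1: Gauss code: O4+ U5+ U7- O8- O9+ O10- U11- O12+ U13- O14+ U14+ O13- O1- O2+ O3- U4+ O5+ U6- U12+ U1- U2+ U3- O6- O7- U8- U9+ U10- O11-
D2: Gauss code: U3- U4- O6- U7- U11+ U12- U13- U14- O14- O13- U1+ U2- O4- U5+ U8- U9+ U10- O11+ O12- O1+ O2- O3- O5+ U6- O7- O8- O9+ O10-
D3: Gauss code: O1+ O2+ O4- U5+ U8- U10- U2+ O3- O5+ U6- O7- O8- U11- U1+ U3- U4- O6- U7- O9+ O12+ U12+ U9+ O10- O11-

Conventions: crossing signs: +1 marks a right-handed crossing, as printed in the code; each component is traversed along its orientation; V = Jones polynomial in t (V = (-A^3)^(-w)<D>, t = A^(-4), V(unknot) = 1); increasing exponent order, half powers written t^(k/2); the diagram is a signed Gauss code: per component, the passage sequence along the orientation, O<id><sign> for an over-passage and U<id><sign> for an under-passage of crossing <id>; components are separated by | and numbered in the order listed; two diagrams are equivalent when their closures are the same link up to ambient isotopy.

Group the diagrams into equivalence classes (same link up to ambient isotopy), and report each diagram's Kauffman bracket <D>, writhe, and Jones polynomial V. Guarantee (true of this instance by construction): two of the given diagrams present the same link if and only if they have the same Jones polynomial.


equivalence classes: {D1} | {D2, D3}
D1 (bracket A^-6; 14 crossings at w = -2): V = 1
D2 (bracket A^-14 - A^-10 + 2A^-6 - A^-2 + A^2 - A^6; 14 crossings at w = -6): V = -t^-6 + t^-5 - t^-4 + 2t^-3 - t^-2 + t^-1
V(D3) = -t^-6 + t^-5 - t^-4 + 2t^-3 - t^-2 + t^-1  (w -2, c 12, <D> = A^-2 - A^2 + 2A^6 - A^10 + A^14 - A^18)
observation: V(t) takes 2 values over 3 diagrams, fixing the grouping


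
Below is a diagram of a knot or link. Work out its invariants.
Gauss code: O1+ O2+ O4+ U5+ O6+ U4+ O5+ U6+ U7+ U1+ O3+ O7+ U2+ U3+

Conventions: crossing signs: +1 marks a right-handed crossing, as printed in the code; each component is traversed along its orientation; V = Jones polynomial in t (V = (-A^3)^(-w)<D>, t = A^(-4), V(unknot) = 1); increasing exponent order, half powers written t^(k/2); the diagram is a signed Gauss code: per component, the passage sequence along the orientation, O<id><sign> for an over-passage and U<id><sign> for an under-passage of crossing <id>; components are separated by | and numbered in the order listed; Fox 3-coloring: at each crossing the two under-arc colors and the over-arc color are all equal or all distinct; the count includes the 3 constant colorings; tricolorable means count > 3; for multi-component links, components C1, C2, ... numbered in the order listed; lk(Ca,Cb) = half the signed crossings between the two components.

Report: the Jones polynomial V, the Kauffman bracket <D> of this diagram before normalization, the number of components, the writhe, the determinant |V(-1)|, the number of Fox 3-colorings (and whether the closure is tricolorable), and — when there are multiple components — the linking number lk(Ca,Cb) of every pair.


Jones polynomial: V(t) = t^2 + 2t^4 - 2t^5 + t^6 - 2t^7 + t^8
<D> = -A^-11 + 2A^-7 - A^-3 + 2A - 2A^5 - A^13; writhe +7
components 1, writhe +7 (7 crossings)
3-colorings: 27 of 3^7, det 9 — tricolorable
note: w = +7 (over 7 crossings) is diagram-only; (-A^3)^(-7) removes it from V


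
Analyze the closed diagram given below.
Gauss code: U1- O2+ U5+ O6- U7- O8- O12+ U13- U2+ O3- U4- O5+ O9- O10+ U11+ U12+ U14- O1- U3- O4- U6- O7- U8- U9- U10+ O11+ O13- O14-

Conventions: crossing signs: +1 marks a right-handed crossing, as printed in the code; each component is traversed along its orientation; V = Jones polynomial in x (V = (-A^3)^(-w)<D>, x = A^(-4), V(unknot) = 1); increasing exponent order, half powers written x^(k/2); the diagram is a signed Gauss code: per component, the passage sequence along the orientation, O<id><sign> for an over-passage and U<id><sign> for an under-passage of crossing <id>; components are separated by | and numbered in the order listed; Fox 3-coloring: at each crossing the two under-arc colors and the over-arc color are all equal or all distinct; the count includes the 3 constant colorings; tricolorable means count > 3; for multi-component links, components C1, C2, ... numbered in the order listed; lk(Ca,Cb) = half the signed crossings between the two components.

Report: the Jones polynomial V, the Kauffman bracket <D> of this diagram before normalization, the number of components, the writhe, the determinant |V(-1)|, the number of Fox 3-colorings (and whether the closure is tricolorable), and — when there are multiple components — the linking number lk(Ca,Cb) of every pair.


Jones polynomial: V(x) = -x^-9 + 3x^-8 - 5x^-7 + 7x^-6 - 9x^-5 + 9x^-4 - 8x^-3 + 7x^-2 - 4x^-1 + 3 - x
<D> = -A^-16 + 3A^-12 - 4A^-8 + 7A^-4 - 8 + 9A^4 - 9A^8 + 7A^12 - 5A^16 + 3A^20 - A^24; writhe -4
components 1, writhe -4 (14 crossings)
3-colorings: 9 of 3^14, det 57 — tricolorable
note: V spans 10 powers of x: at least 10 crossings in any diagram


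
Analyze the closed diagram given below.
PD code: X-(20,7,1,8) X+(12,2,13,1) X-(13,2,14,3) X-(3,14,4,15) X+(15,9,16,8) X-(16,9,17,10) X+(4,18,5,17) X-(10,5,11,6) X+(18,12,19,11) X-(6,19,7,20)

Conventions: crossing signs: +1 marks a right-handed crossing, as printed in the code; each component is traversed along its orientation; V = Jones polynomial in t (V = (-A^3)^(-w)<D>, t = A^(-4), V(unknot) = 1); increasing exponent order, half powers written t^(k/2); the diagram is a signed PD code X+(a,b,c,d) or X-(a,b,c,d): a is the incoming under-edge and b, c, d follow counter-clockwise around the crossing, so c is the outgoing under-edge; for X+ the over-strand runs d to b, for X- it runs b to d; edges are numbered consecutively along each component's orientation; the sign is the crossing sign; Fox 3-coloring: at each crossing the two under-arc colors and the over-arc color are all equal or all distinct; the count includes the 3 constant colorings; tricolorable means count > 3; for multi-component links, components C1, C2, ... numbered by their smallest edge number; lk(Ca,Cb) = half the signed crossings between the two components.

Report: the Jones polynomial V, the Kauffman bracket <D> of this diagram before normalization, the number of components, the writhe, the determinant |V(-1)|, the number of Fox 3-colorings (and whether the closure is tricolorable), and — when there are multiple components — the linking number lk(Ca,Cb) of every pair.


V = -t^-4 + t^-3 + t^-1
<D> = A^-2 + A^6 - A^10 (w = -2)
1 component over 10 crossings, w = -2
9 Fox colorings among 3^10, |V(-1)| = 3: tricolorable
why: V spans 3 powers of t: at least 3 crossings in any diagram


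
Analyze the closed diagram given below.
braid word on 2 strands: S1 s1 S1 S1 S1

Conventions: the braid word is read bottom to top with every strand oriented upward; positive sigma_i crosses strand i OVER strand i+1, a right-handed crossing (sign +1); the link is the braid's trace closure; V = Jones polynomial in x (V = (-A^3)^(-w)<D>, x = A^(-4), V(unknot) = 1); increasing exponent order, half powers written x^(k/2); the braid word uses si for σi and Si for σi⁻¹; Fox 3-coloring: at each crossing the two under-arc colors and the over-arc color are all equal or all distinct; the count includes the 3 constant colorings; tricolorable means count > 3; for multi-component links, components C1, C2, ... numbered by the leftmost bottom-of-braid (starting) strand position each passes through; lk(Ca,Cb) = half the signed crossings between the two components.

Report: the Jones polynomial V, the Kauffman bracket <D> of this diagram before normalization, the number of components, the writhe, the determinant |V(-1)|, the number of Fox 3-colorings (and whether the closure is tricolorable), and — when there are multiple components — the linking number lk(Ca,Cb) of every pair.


V(x) = -x^-4 + x^-3 + x^-1
bracket: -A^-5 - A^3 + A^7, w = -3
1 component, writhe -3, over 5 crossings
det 3, colorings 9 of 3^5 — tricolorable
observation: V spans 3 powers of x: at least 3 crossings in any diagram


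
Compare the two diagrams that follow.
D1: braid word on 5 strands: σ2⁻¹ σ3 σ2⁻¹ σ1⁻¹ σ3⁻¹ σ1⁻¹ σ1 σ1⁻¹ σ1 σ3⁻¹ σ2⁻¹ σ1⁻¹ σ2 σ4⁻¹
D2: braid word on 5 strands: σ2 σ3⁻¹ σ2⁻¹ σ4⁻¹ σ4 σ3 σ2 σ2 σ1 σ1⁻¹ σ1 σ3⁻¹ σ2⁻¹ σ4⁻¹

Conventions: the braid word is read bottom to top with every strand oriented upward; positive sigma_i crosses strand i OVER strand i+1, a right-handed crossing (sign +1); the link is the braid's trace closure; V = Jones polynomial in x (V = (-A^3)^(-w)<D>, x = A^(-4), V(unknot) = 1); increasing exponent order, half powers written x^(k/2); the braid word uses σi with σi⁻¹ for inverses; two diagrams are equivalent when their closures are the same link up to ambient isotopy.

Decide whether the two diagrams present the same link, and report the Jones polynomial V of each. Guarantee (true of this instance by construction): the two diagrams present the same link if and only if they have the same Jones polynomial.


equivalent: no
D1 (bracket A^-14 - A^-10 + 2A^-6 - A^-2 + A^2 - A^6; 14 crossings at w = -6): V = -x^-6 + x^-5 - x^-4 + 2x^-3 - x^-2 + x^-1
D2 (bracket A^-8 - A^-4 + 1 - A^4 + A^8; 14 crossings at w = 0): V = x^-2 - x^-1 + 1 - x + x^2
key observation: 2 values of V(x) split the 2 diagrams


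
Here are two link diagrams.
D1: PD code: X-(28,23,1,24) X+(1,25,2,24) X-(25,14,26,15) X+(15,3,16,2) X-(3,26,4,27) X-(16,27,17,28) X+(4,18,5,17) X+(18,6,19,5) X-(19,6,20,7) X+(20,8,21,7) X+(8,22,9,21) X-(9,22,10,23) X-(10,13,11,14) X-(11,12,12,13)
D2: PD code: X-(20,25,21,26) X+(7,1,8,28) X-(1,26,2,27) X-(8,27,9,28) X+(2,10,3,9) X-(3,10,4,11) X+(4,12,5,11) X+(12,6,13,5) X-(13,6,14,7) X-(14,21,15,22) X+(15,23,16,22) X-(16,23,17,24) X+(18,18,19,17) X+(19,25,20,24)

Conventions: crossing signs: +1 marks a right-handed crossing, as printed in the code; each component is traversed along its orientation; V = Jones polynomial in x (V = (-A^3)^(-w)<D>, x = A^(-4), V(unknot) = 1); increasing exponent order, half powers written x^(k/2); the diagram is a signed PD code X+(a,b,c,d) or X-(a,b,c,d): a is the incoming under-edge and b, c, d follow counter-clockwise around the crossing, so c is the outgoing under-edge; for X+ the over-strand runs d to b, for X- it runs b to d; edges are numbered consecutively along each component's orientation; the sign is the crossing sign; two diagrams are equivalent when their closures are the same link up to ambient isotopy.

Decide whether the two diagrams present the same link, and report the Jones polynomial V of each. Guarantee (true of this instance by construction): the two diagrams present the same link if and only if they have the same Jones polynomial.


same link: yes
V(D1) = 1  [14 crossings, <D> = A^-6, w = -2]
V(D2) = 1  (w 0, c 14, <D> = 1)
note: from 14 to 14 crossings by R-moves: one link, two diagrams


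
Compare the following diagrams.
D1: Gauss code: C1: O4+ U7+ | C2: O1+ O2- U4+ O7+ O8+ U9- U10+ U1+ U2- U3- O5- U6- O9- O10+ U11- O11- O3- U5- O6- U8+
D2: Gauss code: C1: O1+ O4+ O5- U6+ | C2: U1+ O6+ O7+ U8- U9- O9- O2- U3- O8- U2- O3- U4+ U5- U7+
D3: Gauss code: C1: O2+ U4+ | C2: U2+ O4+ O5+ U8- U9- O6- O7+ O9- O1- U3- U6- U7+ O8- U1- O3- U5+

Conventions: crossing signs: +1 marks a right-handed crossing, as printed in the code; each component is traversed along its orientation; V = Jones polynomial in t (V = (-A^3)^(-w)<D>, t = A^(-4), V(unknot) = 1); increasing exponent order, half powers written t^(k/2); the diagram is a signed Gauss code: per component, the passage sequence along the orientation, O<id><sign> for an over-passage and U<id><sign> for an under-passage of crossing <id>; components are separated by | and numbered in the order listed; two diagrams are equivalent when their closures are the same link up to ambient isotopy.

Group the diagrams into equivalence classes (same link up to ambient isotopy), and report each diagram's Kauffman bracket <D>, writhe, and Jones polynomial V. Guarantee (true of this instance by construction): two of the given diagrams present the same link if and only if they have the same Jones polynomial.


equivalence classes: {D1, D2, D3}
D1 (bracket A^-9 + 2A^-1 - A^3 + A^7 - A^11; 11 crossings at w = -1): V = t^(-7/2) - t^(-5/2) + t^(-3/2) - 2t^(-1/2) - t^(3/2)
D2 (bracket A^-9 + 2A^-1 - A^3 + A^7 - A^11; 9 crossings at w = -1): V = t^(-7/2) - t^(-5/2) + t^(-3/2) - 2t^(-1/2) - t^(3/2)
V(D3) = t^(-7/2) - t^(-5/2) + t^(-3/2) - 2t^(-1/2) - t^(3/2)  [9 crossings, <D> = A^-9 + 2A^-1 - A^3 + A^7 - A^11, w = -1]
key observation: one V(t) for all 3 diagrams — one class (guaranteed)


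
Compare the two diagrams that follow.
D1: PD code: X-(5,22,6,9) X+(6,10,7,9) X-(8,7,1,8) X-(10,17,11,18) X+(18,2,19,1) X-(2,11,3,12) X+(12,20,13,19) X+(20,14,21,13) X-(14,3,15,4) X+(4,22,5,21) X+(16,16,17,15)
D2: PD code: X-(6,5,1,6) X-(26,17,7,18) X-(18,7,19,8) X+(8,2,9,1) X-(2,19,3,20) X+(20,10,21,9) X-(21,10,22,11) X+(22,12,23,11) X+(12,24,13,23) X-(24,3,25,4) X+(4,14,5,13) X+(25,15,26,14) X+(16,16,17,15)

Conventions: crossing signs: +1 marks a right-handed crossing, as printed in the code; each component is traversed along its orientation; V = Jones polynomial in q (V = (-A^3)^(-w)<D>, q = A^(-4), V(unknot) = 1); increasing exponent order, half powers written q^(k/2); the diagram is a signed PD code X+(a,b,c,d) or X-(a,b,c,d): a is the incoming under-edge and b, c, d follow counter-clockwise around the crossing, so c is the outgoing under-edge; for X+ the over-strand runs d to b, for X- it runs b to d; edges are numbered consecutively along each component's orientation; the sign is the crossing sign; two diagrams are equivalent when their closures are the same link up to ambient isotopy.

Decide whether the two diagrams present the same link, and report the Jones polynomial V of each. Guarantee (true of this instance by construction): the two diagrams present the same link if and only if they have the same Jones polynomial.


equivalent: yes
D1 (bracket A^-15 - 3A^-11 + 4A^-7 - 4A^-3 + 5A - 3A^5 + 3A^9 - A^13; 11 crossings at w = +1): V = q^(-5/2) - 3q^(-3/2) + 3q^(-1/2) - 5q^(1/2) + 4q^(3/2) - 4q^(5/2) + 3q^(7/2) - q^(9/2)
V(D2) = q^(-5/2) - 3q^(-3/2) + 3q^(-1/2) - 5q^(1/2) + 4q^(3/2) - 4q^(5/2) + 3q^(7/2) - q^(9/2)  [13 crossings, <D> = A^-15 - 3A^-11 + 4A^-7 - 4A^-3 + 5A - 3A^5 + 3A^9 - A^13, w = +1]
observation: one V(q) for all 2 diagrams — one class (guaranteed)


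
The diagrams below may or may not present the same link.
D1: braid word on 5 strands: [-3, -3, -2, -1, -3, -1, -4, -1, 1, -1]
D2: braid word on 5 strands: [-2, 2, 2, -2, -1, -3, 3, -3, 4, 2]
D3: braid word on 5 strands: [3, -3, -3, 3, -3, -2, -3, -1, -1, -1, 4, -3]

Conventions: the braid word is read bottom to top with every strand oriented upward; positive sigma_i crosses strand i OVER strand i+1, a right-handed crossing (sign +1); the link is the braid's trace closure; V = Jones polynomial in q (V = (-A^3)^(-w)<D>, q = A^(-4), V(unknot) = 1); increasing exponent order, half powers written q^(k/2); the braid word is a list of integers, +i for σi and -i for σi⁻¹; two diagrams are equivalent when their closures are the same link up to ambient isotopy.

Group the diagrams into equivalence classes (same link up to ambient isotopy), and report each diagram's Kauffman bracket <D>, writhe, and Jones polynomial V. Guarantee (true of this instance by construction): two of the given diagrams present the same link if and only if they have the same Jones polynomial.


equivalence classes: {D1, D3} | {D2}
D1 (bracket A^-16 + 2A^-8 - 2A^-4 + 1 - 2A^4 + A^8; 10 crossings at w = -8): V = q^-8 - 2q^-7 + q^-6 - 2q^-5 + 2q^-4 + q^-2
V(D2) = 1  [10 crossings, <D> = 1, w = 0]
V(D3) = q^-8 - 2q^-7 + q^-6 - 2q^-5 + 2q^-4 + q^-2  [12 crossings, <D> = A^-10 + 2A^-2 - 2A^2 + A^6 - 2A^10 + A^14, w = -6]
key observation: V(q) takes 2 values over 3 diagrams, fixing the grouping


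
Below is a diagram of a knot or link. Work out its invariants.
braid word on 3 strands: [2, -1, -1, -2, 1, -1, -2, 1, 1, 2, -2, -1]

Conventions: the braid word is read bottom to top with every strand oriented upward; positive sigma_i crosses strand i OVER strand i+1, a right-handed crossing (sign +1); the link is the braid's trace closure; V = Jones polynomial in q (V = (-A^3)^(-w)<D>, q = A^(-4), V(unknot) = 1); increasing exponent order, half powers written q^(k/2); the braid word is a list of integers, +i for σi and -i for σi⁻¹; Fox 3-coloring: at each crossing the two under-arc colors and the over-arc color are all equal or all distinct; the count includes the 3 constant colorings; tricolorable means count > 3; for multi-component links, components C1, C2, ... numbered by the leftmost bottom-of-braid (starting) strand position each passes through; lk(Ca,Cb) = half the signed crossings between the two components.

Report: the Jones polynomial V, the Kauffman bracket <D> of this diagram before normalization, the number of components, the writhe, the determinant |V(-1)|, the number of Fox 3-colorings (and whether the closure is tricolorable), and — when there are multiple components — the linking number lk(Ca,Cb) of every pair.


V = -q^-4 + q^-3 + q^-1
<D> = A^-2 + A^6 - A^10 (w = -2)
1 component over 12 crossings, w = -2
9 Fox colorings among 3^12, |V(-1)| = 3: tricolorable
why: w = -2 shifts under R1 moves; the (-A^3)^(2) factor cancels that in V


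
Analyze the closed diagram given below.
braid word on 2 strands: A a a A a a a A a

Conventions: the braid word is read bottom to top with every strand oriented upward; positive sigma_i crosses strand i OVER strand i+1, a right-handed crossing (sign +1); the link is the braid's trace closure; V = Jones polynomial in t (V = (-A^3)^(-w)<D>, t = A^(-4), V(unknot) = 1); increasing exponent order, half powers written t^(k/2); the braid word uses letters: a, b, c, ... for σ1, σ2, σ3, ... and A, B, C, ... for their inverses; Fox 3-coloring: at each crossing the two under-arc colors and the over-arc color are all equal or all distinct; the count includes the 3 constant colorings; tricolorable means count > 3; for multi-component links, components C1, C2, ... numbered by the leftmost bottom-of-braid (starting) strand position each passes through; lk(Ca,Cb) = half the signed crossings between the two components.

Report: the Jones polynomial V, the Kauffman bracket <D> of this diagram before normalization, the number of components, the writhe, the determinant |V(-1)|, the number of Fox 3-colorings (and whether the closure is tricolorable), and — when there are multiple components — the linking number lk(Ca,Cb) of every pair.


Jones polynomial: V(t) = t + t^3 - t^4
<D> = A^-7 - A^-3 - A^5; writhe +3
components 1, writhe +3 (9 crossings)
3-colorings: 9 of 3^9, det 3 — tricolorable
note: w = +3 shifts under R1 moves; the (-A^3)^(-3) factor cancels that in V


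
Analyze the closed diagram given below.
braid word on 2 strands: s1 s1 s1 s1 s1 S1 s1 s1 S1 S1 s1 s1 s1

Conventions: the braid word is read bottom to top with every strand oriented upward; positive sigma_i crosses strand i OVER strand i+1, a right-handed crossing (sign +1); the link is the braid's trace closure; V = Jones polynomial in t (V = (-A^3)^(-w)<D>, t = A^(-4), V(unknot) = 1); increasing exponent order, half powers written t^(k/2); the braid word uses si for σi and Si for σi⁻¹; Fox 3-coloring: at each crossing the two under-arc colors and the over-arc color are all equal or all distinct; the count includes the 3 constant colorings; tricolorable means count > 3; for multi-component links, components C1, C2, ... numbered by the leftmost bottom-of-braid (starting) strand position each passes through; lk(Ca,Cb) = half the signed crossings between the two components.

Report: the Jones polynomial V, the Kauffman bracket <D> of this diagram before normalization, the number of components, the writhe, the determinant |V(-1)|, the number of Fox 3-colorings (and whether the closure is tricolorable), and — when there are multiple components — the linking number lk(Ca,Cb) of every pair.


Jones polynomial: V(t) = t^3 + t^5 - t^6 + t^7 - t^8 + t^9 - t^10
<D> = A^-19 - A^-15 + A^-11 - A^-7 + A^-3 - A - A^9; writhe +7
components 1, writhe +7 (13 crossings)
3-colorings: 3 of 3^13, det 7 — not tricolorable
note: w = +7 (over 13 crossings) is diagram-only; (-A^3)^(-7) removes it from V
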